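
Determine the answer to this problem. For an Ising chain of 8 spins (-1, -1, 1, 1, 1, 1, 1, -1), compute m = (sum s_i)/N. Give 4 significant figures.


Step 1: Count up spins (+1): 5, down spins (-1): 3
Step 2: Total magnetization M = 5 - 3 = 2
Step 3: m = M/N = 2/8 = 0.25

0.25


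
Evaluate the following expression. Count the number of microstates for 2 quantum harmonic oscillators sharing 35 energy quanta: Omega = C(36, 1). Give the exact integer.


Step 1: Use binomial coefficient C(36, 1)
Step 2: Numerator = 36! / 35!
Step 3: Denominator = 1!
Step 4: Omega = 36

36


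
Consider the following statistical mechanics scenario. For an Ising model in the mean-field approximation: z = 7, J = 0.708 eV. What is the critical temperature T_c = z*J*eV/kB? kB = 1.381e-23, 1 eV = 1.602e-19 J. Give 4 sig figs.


Step 1: z*J = 7*0.708 = 4.956 eV
Step 2: Convert to Joules: 4.956*1.602e-19 = 7.94e-19 J
Step 3: T_c = 7.94e-19 / 1.381e-23 = 5.749e+04 K

5.749e+04


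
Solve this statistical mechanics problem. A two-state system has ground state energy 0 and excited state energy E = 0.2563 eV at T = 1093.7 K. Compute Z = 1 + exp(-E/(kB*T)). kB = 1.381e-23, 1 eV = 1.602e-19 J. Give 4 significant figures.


Step 1: Compute beta*E = E*eV/(kB*T) = 0.2563*1.602e-19/(1.381e-23*1093.7) = 2.718
Step 2: exp(-beta*E) = exp(-2.718) = 0.06598
Step 3: Z = 1 + 0.06598 = 1.066

1.066


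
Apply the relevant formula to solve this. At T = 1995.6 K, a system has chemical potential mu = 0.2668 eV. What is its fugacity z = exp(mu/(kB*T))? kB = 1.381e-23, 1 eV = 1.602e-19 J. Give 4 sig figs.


Step 1: Convert mu to Joules: 0.2668*1.602e-19 = 4.274e-20 J
Step 2: kB*T = 1.381e-23*1995.6 = 2.756e-20 J
Step 3: mu/(kB*T) = 1.551
Step 4: z = exp(1.551) = 4.716

4.716


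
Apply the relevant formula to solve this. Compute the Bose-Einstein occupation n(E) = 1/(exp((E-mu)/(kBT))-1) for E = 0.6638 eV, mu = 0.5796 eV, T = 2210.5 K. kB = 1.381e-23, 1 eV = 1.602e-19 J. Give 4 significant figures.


Step 1: (E - mu) = 0.0842 eV
Step 2: x = (E-mu)*eV/(kB*T) = 0.0842*1.602e-19/(1.381e-23*2210.5) = 0.4419
Step 3: exp(x) = 1.556
Step 4: n = 1/(exp(x)-1) = 1.8

1.8


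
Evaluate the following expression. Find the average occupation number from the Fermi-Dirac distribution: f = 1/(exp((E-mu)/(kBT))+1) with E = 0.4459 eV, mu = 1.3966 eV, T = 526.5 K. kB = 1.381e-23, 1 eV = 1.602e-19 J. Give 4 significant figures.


Step 1: (E - mu) = 0.4459 - 1.3966 = -0.9507 eV
Step 2: Convert: (E-mu)*eV = -1.523e-19 J
Step 3: x = (E-mu)*eV/(kB*T) = -20.95
Step 4: f = 1/(exp(-20.95)+1) = 1

1


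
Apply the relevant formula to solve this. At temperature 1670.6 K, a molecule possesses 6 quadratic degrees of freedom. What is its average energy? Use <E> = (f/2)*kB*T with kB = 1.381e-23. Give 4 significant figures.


Step 1: f/2 = 6/2 = 3
Step 2: kB*T = 1.381e-23 * 1670.6 = 2.307e-20
Step 3: <E> = 3 * 2.307e-20 = 6.921e-20 J

6.921e-20


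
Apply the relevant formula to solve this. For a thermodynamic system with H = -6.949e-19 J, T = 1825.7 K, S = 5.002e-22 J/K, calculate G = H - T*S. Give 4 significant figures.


Step 1: T*S = 1825.7 * 5.002e-22 = 9.132e-19 J
Step 2: G = H - T*S = -6.949e-19 - 9.132e-19
Step 3: G = -1.608e-18 J

-1.608e-18


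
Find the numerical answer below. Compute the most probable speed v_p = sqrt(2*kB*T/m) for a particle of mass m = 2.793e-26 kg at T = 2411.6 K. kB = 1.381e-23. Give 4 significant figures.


Step 1: Numerator = 2*kB*T = 2*1.381e-23*2411.6 = 6.661e-20
Step 2: Ratio = 6.661e-20 / 2.793e-26 = 2.385e+06
Step 3: v_p = sqrt(2.385e+06) = 1544 m/s

1544


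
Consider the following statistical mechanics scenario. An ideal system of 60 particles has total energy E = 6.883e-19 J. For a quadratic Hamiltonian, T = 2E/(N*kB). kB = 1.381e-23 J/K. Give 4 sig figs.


Step 1: Numerator = 2*E = 2*6.883e-19 = 1.377e-18 J
Step 2: Denominator = N*kB = 60*1.381e-23 = 8.286e-22
Step 3: T = 1.377e-18 / 8.286e-22 = 1661 K

1661


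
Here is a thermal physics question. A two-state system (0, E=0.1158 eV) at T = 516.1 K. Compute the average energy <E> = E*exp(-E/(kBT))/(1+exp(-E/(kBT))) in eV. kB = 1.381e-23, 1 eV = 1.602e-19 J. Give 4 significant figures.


Step 1: beta*E = 0.1158*1.602e-19/(1.381e-23*516.1) = 2.603
Step 2: exp(-beta*E) = 0.07406
Step 3: <E> = 0.1158*0.07406/(1+0.07406) = 0.007985 eV

0.007985


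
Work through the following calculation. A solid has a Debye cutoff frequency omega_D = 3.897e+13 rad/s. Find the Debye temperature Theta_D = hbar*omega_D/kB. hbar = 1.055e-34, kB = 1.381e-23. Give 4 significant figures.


Step 1: hbar*omega_D = 1.055e-34 * 3.897e+13 = 4.111e-21 J
Step 2: Theta_D = 4.111e-21 / 1.381e-23
Step 3: Theta_D = 297.7 K

297.7


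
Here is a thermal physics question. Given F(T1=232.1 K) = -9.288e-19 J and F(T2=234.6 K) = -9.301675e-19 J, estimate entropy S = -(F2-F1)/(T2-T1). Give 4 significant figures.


Step 1: dF = F2 - F1 = -9.301675e-19 - (-9.288e-19) = -1.3675e-21 J
Step 2: dT = T2 - T1 = 234.6 - 232.1 = 2.5 K
Step 3: S = -dF/dT = -(-1.3675e-21)/2.5 = 5.47e-22 J/K

5.47e-22


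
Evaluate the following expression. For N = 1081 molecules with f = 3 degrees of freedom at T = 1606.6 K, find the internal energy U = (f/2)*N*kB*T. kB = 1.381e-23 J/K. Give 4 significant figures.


Step 1: f/2 = 3/2 = 1.5
Step 2: N*kB*T = 1081*1.381e-23*1606.6 = 2.398e-17
Step 3: U = 1.5 * 2.398e-17 = 3.598e-17 J

3.598e-17


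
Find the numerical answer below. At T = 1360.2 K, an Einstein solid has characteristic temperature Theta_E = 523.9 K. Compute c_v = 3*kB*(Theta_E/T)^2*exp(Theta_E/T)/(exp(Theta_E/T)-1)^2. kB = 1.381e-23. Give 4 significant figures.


Step 1: x = Theta_E/T = 523.9/1360.2 = 0.3852
Step 2: x^2 = 0.1484
Step 3: exp(x) = 1.47
Step 4: c_v = 3*1.381e-23*0.1484*1.47/(1.47-1)^2 = 4.092e-23

4.092e-23


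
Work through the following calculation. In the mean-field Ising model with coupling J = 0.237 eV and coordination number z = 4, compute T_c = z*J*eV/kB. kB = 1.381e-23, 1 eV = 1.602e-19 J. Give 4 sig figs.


Step 1: z*J = 4*0.237 = 0.948 eV
Step 2: Convert to Joules: 0.948*1.602e-19 = 1.519e-19 J
Step 3: T_c = 1.519e-19 / 1.381e-23 = 1.1e+04 K

1.1e+04


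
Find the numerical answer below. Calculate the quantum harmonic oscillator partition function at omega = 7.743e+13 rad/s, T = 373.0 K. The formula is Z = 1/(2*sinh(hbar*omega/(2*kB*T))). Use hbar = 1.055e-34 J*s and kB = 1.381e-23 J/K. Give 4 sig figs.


Step 1: Compute x = hbar*omega/(kB*T) = 1.055e-34*7.743e+13/(1.381e-23*373.0) = 1.586
Step 2: x/2 = 0.7929
Step 3: sinh(x/2) = 0.8787
Step 4: Z = 1/(2*0.8787) = 0.569

0.569


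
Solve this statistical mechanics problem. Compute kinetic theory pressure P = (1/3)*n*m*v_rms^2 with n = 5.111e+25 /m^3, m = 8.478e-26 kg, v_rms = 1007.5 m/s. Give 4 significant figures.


Step 1: v_rms^2 = 1007.5^2 = 1.015e+06
Step 2: n*m = 5.111e+25*8.478e-26 = 4.333
Step 3: P = (1/3)*4.333*1.015e+06 = 1.466e+06 Pa

1.466e+06


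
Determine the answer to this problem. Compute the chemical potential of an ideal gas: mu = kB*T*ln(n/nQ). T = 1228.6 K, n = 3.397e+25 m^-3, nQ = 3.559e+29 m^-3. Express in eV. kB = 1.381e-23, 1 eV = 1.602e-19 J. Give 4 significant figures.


Step 1: n/nQ = 3.397e+25/3.559e+29 = 9.545e-05
Step 2: ln(n/nQ) = -9.257
Step 3: mu = kB*T*ln(n/nQ) = 1.697e-20*-9.257 = -1.571e-19 J
Step 4: Convert to eV: -1.571e-19/1.602e-19 = -0.9804 eV

-0.9804


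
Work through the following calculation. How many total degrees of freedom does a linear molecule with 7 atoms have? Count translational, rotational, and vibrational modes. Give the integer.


Step 1: Translational DOF = 3
Step 2: Rotational DOF (linear) = 2
Step 3: Vibrational DOF = 3*7 - 5 = 16
Step 4: Total = 3 + 2 + 16 = 21

21


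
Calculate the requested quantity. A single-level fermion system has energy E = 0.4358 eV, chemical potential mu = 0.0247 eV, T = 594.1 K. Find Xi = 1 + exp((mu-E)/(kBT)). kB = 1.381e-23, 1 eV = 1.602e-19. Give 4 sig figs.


Step 1: (mu - E) = 0.0247 - 0.4358 = -0.4111 eV
Step 2: x = (mu-E)*eV/(kB*T) = -0.4111*1.602e-19/(1.381e-23*594.1) = -8.027
Step 3: exp(x) = 0.0003265
Step 4: Xi = 1 + 0.0003265 = 1

1


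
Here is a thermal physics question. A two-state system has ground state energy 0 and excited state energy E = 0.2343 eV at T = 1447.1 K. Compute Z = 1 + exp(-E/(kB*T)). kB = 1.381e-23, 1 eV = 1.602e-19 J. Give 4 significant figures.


Step 1: Compute beta*E = E*eV/(kB*T) = 0.2343*1.602e-19/(1.381e-23*1447.1) = 1.878
Step 2: exp(-beta*E) = exp(-1.878) = 0.1529
Step 3: Z = 1 + 0.1529 = 1.153

1.153


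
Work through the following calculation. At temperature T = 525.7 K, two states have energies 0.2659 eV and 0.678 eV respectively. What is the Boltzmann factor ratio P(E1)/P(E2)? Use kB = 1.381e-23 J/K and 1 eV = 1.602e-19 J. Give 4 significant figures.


Step 1: Compute energy difference dE = E1 - E2 = 0.2659 - 0.678 = -0.4121 eV
Step 2: Convert to Joules: dE_J = -0.4121 * 1.602e-19 = -6.602e-20 J
Step 3: Compute exponent = -dE_J / (kB * T) = -(-6.602e-20) / (1.381e-23 * 525.7) = 9.094
Step 4: P(E1)/P(E2) = exp(9.094) = 8898

8898


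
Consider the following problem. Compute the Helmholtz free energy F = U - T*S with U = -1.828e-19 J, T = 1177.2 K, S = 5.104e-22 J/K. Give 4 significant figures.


Step 1: T*S = 1177.2 * 5.104e-22 = 6.008e-19 J
Step 2: F = U - T*S = -1.828e-19 - 6.008e-19
Step 3: F = -7.836e-19 J

-7.836e-19


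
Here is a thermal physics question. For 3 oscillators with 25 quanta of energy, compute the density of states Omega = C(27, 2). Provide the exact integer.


Step 1: Use binomial coefficient C(27, 2)
Step 2: Numerator = 27! / 25!
Step 3: Denominator = 2!
Step 4: Omega = 351

351


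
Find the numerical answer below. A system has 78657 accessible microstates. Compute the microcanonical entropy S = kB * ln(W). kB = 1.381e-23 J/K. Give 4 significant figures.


Step 1: ln(W) = ln(78657) = 11.27
Step 2: S = kB * ln(W) = 1.381e-23 * 11.27
Step 3: S = 1.557e-22 J/K

1.557e-22


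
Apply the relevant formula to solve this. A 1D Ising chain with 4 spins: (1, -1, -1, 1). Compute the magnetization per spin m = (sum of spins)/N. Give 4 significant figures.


Step 1: Count up spins (+1): 2, down spins (-1): 2
Step 2: Total magnetization M = 2 - 2 = 0
Step 3: m = M/N = 0/4 = 0

0


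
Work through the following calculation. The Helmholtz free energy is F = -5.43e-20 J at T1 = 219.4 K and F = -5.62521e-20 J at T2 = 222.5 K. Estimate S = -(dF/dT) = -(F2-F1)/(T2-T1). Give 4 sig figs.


Step 1: dF = F2 - F1 = -5.62521e-20 - (-5.43e-20) = -1.9521e-21 J
Step 2: dT = T2 - T1 = 222.5 - 219.4 = 3.1 K
Step 3: S = -dF/dT = -(-1.9521e-21)/3.1 = 6.297e-22 J/K

6.297e-22


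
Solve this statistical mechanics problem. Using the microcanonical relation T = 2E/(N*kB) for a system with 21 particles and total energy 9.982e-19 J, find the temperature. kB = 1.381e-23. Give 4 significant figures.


Step 1: Numerator = 2*E = 2*9.982e-19 = 1.996e-18 J
Step 2: Denominator = N*kB = 21*1.381e-23 = 2.9e-22
Step 3: T = 1.996e-18 / 2.9e-22 = 6884 K

6884


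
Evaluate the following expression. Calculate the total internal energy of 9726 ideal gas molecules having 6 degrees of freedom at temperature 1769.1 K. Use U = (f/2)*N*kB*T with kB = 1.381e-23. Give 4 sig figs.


Step 1: f/2 = 6/2 = 3.0
Step 2: N*kB*T = 9726*1.381e-23*1769.1 = 2.376e-16
Step 3: U = 3.0 * 2.376e-16 = 7.129e-16 J

7.129e-16


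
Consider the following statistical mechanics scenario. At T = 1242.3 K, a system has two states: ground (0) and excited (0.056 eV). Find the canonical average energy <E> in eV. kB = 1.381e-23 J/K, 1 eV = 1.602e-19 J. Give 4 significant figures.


Step 1: beta*E = 0.056*1.602e-19/(1.381e-23*1242.3) = 0.5229
Step 2: exp(-beta*E) = 0.5928
Step 3: <E> = 0.056*0.5928/(1+0.5928) = 0.02084 eV

0.02084


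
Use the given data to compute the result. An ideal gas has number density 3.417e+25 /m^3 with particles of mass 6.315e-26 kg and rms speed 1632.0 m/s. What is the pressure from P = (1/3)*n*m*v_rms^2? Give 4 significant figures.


Step 1: v_rms^2 = 1632.0^2 = 2.663e+06
Step 2: n*m = 3.417e+25*6.315e-26 = 2.158
Step 3: P = (1/3)*2.158*2.663e+06 = 1.916e+06 Pa

1.916e+06


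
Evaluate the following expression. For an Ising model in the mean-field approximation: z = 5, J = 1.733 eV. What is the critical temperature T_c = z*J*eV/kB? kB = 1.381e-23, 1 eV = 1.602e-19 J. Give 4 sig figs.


Step 1: z*J = 5*1.733 = 8.665 eV
Step 2: Convert to Joules: 8.665*1.602e-19 = 1.388e-18 J
Step 3: T_c = 1.388e-18 / 1.381e-23 = 1.005e+05 K

1.005e+05


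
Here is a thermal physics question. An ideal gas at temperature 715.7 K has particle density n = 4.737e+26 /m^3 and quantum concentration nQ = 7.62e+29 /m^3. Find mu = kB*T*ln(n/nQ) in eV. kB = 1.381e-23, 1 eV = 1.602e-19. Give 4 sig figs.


Step 1: n/nQ = 4.737e+26/7.62e+29 = 0.0006217
Step 2: ln(n/nQ) = -7.383
Step 3: mu = kB*T*ln(n/nQ) = 9.884e-21*-7.383 = -7.297e-20 J
Step 4: Convert to eV: -7.297e-20/1.602e-19 = -0.4555 eV

-0.4555


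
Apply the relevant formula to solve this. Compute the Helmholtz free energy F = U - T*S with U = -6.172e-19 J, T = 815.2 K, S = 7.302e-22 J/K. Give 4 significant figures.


Step 1: T*S = 815.2 * 7.302e-22 = 5.953e-19 J
Step 2: F = U - T*S = -6.172e-19 - 5.953e-19
Step 3: F = -1.212e-18 J

-1.212e-18


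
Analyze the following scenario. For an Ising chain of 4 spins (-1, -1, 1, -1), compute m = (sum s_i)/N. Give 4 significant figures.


Step 1: Count up spins (+1): 1, down spins (-1): 3
Step 2: Total magnetization M = 1 - 3 = -2
Step 3: m = M/N = -2/4 = -0.5

-0.5


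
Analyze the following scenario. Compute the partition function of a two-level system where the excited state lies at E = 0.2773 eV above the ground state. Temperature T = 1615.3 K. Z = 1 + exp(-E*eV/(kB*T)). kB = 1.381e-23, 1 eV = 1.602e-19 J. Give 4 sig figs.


Step 1: Compute beta*E = E*eV/(kB*T) = 0.2773*1.602e-19/(1.381e-23*1615.3) = 1.991
Step 2: exp(-beta*E) = exp(-1.991) = 0.1365
Step 3: Z = 1 + 0.1365 = 1.136

1.136


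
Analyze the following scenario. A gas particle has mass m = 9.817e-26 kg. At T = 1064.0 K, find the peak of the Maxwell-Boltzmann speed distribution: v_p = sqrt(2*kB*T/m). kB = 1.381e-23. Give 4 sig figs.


Step 1: Numerator = 2*kB*T = 2*1.381e-23*1064.0 = 2.939e-20
Step 2: Ratio = 2.939e-20 / 9.817e-26 = 2.994e+05
Step 3: v_p = sqrt(2.994e+05) = 547.1 m/s

547.1


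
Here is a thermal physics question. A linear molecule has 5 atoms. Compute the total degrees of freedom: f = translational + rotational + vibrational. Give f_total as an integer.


Step 1: Translational DOF = 3
Step 2: Rotational DOF (linear) = 2
Step 3: Vibrational DOF = 3*5 - 5 = 10
Step 4: Total = 3 + 2 + 10 = 15

15


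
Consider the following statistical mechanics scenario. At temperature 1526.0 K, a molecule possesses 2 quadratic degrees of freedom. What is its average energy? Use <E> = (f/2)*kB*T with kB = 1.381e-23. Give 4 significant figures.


Step 1: f/2 = 2/2 = 1
Step 2: kB*T = 1.381e-23 * 1526.0 = 2.107e-20
Step 3: <E> = 1 * 2.107e-20 = 2.107e-20 J

2.107e-20


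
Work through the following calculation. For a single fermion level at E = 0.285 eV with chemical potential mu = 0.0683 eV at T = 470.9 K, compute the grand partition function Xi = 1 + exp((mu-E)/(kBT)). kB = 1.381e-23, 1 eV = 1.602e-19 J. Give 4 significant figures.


Step 1: (mu - E) = 0.0683 - 0.285 = -0.2167 eV
Step 2: x = (mu-E)*eV/(kB*T) = -0.2167*1.602e-19/(1.381e-23*470.9) = -5.338
Step 3: exp(x) = 0.004804
Step 4: Xi = 1 + 0.004804 = 1.005

1.005


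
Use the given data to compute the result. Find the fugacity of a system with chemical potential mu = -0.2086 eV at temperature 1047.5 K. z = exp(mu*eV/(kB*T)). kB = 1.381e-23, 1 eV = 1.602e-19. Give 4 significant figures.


Step 1: Convert mu to Joules: -0.2086*1.602e-19 = -3.342e-20 J
Step 2: kB*T = 1.381e-23*1047.5 = 1.447e-20 J
Step 3: mu/(kB*T) = -2.31
Step 4: z = exp(-2.31) = 0.09925

0.09925


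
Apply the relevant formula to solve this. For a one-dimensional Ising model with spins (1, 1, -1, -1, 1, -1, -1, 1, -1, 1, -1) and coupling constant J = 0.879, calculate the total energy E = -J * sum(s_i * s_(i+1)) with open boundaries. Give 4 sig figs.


Step 1: Nearest-neighbor products: 1, -1, 1, -1, -1, 1, -1, -1, -1, -1
Step 2: Sum of products = -4
Step 3: E = -0.879 * -4 = 3.516

3.516


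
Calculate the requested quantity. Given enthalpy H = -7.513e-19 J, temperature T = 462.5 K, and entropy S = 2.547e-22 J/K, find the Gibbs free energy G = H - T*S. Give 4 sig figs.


Step 1: T*S = 462.5 * 2.547e-22 = 1.178e-19 J
Step 2: G = H - T*S = -7.513e-19 - 1.178e-19
Step 3: G = -8.691e-19 J

-8.691e-19


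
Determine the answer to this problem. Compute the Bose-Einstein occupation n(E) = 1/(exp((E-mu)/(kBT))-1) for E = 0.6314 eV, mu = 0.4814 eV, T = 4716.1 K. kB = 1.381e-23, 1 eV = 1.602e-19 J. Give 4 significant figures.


Step 1: (E - mu) = 0.15 eV
Step 2: x = (E-mu)*eV/(kB*T) = 0.15*1.602e-19/(1.381e-23*4716.1) = 0.369
Step 3: exp(x) = 1.446
Step 4: n = 1/(exp(x)-1) = 2.241

2.241


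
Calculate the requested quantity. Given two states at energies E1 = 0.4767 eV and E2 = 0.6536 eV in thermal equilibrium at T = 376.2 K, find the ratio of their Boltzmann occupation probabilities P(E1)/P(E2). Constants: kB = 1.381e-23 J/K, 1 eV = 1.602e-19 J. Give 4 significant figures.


Step 1: Compute energy difference dE = E1 - E2 = 0.4767 - 0.6536 = -0.1769 eV
Step 2: Convert to Joules: dE_J = -0.1769 * 1.602e-19 = -2.834e-20 J
Step 3: Compute exponent = -dE_J / (kB * T) = -(-2.834e-20) / (1.381e-23 * 376.2) = 5.455
Step 4: P(E1)/P(E2) = exp(5.455) = 233.9

233.9


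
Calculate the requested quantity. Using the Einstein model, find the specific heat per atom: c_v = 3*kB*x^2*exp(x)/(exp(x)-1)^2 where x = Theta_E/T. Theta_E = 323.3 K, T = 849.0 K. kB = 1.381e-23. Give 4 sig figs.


Step 1: x = Theta_E/T = 323.3/849.0 = 0.3808
Step 2: x^2 = 0.145
Step 3: exp(x) = 1.463
Step 4: c_v = 3*1.381e-23*0.145*1.463/(1.463-1)^2 = 4.093e-23

4.093e-23


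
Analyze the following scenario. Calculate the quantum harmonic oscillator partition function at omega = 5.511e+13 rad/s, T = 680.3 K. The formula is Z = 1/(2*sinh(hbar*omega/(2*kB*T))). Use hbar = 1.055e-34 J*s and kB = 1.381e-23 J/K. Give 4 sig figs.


Step 1: Compute x = hbar*omega/(kB*T) = 1.055e-34*5.511e+13/(1.381e-23*680.3) = 0.6189
Step 2: x/2 = 0.3094
Step 3: sinh(x/2) = 0.3144
Step 4: Z = 1/(2*0.3144) = 1.59

1.59


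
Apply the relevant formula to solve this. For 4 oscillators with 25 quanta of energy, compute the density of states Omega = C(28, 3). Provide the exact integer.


Step 1: Use binomial coefficient C(28, 3)
Step 2: Numerator = 28! / 25!
Step 3: Denominator = 3!
Step 4: Omega = 3276

3276


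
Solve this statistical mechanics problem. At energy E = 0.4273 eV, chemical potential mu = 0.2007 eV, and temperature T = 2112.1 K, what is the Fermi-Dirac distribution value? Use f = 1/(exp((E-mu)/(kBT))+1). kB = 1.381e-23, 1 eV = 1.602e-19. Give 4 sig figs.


Step 1: (E - mu) = 0.4273 - 0.2007 = 0.2266 eV
Step 2: Convert: (E-mu)*eV = 3.63e-20 J
Step 3: x = (E-mu)*eV/(kB*T) = 1.245
Step 4: f = 1/(exp(1.245)+1) = 0.2236

0.2236


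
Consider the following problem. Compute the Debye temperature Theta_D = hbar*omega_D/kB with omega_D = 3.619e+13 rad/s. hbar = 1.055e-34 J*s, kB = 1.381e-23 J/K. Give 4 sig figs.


Step 1: hbar*omega_D = 1.055e-34 * 3.619e+13 = 3.818e-21 J
Step 2: Theta_D = 3.818e-21 / 1.381e-23
Step 3: Theta_D = 276.5 K

276.5


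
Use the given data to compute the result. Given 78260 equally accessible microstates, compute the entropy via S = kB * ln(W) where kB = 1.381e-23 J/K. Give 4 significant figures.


Step 1: ln(W) = ln(78260) = 11.27
Step 2: S = kB * ln(W) = 1.381e-23 * 11.27
Step 3: S = 1.556e-22 J/K

1.556e-22


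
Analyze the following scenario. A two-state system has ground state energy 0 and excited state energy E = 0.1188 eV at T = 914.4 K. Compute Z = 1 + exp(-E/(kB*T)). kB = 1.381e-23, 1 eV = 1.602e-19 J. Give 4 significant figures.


Step 1: Compute beta*E = E*eV/(kB*T) = 0.1188*1.602e-19/(1.381e-23*914.4) = 1.507
Step 2: exp(-beta*E) = exp(-1.507) = 0.2215
Step 3: Z = 1 + 0.2215 = 1.222

1.222


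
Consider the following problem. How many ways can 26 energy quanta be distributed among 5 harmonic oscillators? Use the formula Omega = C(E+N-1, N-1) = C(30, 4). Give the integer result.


Step 1: Use binomial coefficient C(30, 4)
Step 2: Numerator = 30! / 26!
Step 3: Denominator = 4!
Step 4: Omega = 27405

27405


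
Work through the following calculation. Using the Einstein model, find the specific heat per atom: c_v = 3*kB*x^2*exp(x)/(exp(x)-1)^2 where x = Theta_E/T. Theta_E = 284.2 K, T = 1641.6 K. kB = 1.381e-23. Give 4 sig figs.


Step 1: x = Theta_E/T = 284.2/1641.6 = 0.1731
Step 2: x^2 = 0.02997
Step 3: exp(x) = 1.189
Step 4: c_v = 3*1.381e-23*0.02997*1.189/(1.189-1)^2 = 4.133e-23

4.133e-23


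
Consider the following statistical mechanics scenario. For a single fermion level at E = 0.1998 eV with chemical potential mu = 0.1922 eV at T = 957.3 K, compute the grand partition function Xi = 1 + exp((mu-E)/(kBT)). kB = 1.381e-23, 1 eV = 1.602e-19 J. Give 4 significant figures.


Step 1: (mu - E) = 0.1922 - 0.1998 = -0.0076 eV
Step 2: x = (mu-E)*eV/(kB*T) = -0.0076*1.602e-19/(1.381e-23*957.3) = -0.09209
Step 3: exp(x) = 0.912
Step 4: Xi = 1 + 0.912 = 1.912

1.912


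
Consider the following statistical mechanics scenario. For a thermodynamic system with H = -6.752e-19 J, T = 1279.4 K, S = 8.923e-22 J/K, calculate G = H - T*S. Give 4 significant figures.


Step 1: T*S = 1279.4 * 8.923e-22 = 1.142e-18 J
Step 2: G = H - T*S = -6.752e-19 - 1.142e-18
Step 3: G = -1.817e-18 J

-1.817e-18


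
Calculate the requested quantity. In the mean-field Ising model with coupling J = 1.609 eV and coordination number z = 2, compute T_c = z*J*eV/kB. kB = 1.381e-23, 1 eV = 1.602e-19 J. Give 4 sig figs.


Step 1: z*J = 2*1.609 = 3.218 eV
Step 2: Convert to Joules: 3.218*1.602e-19 = 5.155e-19 J
Step 3: T_c = 5.155e-19 / 1.381e-23 = 3.733e+04 K

3.733e+04


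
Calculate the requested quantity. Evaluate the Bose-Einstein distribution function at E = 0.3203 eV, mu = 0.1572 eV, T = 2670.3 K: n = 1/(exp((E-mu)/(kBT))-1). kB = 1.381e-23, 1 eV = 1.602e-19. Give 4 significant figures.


Step 1: (E - mu) = 0.1631 eV
Step 2: x = (E-mu)*eV/(kB*T) = 0.1631*1.602e-19/(1.381e-23*2670.3) = 0.7085
Step 3: exp(x) = 2.031
Step 4: n = 1/(exp(x)-1) = 0.9699

0.9699


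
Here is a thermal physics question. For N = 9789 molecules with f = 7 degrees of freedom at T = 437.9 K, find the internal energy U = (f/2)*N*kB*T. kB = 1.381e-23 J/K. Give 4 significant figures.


Step 1: f/2 = 7/2 = 3.5
Step 2: N*kB*T = 9789*1.381e-23*437.9 = 5.92e-17
Step 3: U = 3.5 * 5.92e-17 = 2.072e-16 J

2.072e-16


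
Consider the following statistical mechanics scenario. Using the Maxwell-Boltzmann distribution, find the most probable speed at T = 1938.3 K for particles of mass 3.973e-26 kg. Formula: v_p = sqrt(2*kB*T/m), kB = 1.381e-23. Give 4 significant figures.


Step 1: Numerator = 2*kB*T = 2*1.381e-23*1938.3 = 5.354e-20
Step 2: Ratio = 5.354e-20 / 3.973e-26 = 1.347e+06
Step 3: v_p = sqrt(1.347e+06) = 1161 m/s

1161


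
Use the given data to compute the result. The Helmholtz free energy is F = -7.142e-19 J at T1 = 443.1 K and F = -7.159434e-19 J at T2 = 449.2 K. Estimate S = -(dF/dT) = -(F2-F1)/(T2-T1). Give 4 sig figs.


Step 1: dF = F2 - F1 = -7.159434e-19 - (-7.142e-19) = -1.7434e-21 J
Step 2: dT = T2 - T1 = 449.2 - 443.1 = 6.1 K
Step 3: S = -dF/dT = -(-1.7434e-21)/6.1 = 2.858e-22 J/K

2.858e-22


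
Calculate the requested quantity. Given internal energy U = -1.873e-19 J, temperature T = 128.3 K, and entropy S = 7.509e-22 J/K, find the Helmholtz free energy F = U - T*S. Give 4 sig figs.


Step 1: T*S = 128.3 * 7.509e-22 = 9.634e-20 J
Step 2: F = U - T*S = -1.873e-19 - 9.634e-20
Step 3: F = -2.836e-19 J

-2.836e-19


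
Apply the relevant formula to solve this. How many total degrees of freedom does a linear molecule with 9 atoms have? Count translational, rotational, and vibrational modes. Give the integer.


Step 1: Translational DOF = 3
Step 2: Rotational DOF (linear) = 2
Step 3: Vibrational DOF = 3*9 - 5 = 22
Step 4: Total = 3 + 2 + 22 = 27

27


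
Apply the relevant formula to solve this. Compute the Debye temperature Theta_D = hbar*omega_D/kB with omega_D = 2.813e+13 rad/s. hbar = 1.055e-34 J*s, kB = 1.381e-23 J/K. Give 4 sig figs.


Step 1: hbar*omega_D = 1.055e-34 * 2.813e+13 = 2.968e-21 J
Step 2: Theta_D = 2.968e-21 / 1.381e-23
Step 3: Theta_D = 214.9 K

214.9


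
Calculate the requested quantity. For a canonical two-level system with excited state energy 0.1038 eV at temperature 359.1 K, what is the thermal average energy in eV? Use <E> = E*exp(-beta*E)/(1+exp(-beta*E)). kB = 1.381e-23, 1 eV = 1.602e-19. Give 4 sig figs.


Step 1: beta*E = 0.1038*1.602e-19/(1.381e-23*359.1) = 3.353
Step 2: exp(-beta*E) = 0.03497
Step 3: <E> = 0.1038*0.03497/(1+0.03497) = 0.003508 eV

0.003508


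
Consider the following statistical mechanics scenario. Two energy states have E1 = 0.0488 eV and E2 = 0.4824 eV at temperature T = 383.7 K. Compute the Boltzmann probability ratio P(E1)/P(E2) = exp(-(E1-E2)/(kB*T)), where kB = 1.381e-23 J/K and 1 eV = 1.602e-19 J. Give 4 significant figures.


Step 1: Compute energy difference dE = E1 - E2 = 0.0488 - 0.4824 = -0.4336 eV
Step 2: Convert to Joules: dE_J = -0.4336 * 1.602e-19 = -6.946e-20 J
Step 3: Compute exponent = -dE_J / (kB * T) = -(-6.946e-20) / (1.381e-23 * 383.7) = 13.11
Step 4: P(E1)/P(E2) = exp(13.11) = 4.933e+05

4.933e+05


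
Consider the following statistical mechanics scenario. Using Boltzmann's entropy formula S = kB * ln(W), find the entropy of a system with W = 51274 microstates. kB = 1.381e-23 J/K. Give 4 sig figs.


Step 1: ln(W) = ln(51274) = 10.84
Step 2: S = kB * ln(W) = 1.381e-23 * 10.84
Step 3: S = 1.498e-22 J/K

1.498e-22


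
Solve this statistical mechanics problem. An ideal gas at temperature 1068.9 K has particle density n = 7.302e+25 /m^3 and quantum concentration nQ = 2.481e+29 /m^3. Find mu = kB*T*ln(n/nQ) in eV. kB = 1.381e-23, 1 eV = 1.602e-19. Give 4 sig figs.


Step 1: n/nQ = 7.302e+25/2.481e+29 = 0.0002943
Step 2: ln(n/nQ) = -8.131
Step 3: mu = kB*T*ln(n/nQ) = 1.476e-20*-8.131 = -1.2e-19 J
Step 4: Convert to eV: -1.2e-19/1.602e-19 = -0.7492 eV

-0.7492


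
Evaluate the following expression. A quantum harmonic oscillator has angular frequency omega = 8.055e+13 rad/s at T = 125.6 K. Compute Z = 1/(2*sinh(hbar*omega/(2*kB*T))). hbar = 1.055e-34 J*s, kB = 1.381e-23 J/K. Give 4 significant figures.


Step 1: Compute x = hbar*omega/(kB*T) = 1.055e-34*8.055e+13/(1.381e-23*125.6) = 4.899
Step 2: x/2 = 2.45
Step 3: sinh(x/2) = 5.749
Step 4: Z = 1/(2*5.749) = 0.08697

0.08697


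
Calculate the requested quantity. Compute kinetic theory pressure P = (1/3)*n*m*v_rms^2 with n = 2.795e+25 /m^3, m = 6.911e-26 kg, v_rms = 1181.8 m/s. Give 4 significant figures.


Step 1: v_rms^2 = 1181.8^2 = 1.397e+06
Step 2: n*m = 2.795e+25*6.911e-26 = 1.932
Step 3: P = (1/3)*1.932*1.397e+06 = 8.993e+05 Pa

8.993e+05


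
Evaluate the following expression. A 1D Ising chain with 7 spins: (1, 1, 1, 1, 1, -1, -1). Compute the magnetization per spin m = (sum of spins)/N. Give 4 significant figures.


Step 1: Count up spins (+1): 5, down spins (-1): 2
Step 2: Total magnetization M = 5 - 2 = 3
Step 3: m = M/N = 3/7 = 0.4286

0.4286


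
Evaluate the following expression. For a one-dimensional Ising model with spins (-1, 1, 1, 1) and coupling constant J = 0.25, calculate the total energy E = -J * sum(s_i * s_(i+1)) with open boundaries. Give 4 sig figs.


Step 1: Nearest-neighbor products: -1, 1, 1
Step 2: Sum of products = 1
Step 3: E = -0.25 * 1 = -0.25

-0.25


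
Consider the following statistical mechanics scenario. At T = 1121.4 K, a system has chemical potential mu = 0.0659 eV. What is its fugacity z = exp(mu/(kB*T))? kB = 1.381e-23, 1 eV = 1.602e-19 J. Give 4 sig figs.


Step 1: Convert mu to Joules: 0.0659*1.602e-19 = 1.056e-20 J
Step 2: kB*T = 1.381e-23*1121.4 = 1.549e-20 J
Step 3: mu/(kB*T) = 0.6817
Step 4: z = exp(0.6817) = 1.977

1.977


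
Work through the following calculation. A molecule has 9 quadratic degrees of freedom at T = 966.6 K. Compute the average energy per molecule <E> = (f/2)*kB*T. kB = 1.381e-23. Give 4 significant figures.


Step 1: f/2 = 9/2 = 4.5
Step 2: kB*T = 1.381e-23 * 966.6 = 1.335e-20
Step 3: <E> = 4.5 * 1.335e-20 = 6.007e-20 J

6.007e-20


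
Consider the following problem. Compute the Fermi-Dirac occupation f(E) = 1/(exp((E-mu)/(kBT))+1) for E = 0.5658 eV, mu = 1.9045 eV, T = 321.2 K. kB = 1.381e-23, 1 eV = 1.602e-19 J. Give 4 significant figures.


Step 1: (E - mu) = 0.5658 - 1.9045 = -1.339 eV
Step 2: Convert: (E-mu)*eV = -2.145e-19 J
Step 3: x = (E-mu)*eV/(kB*T) = -48.35
Step 4: f = 1/(exp(-48.35)+1) = 1

1


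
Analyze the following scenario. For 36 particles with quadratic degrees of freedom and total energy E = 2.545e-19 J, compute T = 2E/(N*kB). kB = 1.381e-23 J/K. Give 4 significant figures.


Step 1: Numerator = 2*E = 2*2.545e-19 = 5.09e-19 J
Step 2: Denominator = N*kB = 36*1.381e-23 = 4.972e-22
Step 3: T = 5.09e-19 / 4.972e-22 = 1024 K

1024


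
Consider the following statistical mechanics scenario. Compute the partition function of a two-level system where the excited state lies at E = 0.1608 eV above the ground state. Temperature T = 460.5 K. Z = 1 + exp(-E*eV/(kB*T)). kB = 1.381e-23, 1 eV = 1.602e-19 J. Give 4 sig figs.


Step 1: Compute beta*E = E*eV/(kB*T) = 0.1608*1.602e-19/(1.381e-23*460.5) = 4.051
Step 2: exp(-beta*E) = exp(-4.051) = 0.01741
Step 3: Z = 1 + 0.01741 = 1.017

1.017


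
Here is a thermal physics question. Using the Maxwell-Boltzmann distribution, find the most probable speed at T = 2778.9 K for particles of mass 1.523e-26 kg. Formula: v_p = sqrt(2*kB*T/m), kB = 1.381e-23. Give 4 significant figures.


Step 1: Numerator = 2*kB*T = 2*1.381e-23*2778.9 = 7.675e-20
Step 2: Ratio = 7.675e-20 / 1.523e-26 = 5.04e+06
Step 3: v_p = sqrt(5.04e+06) = 2245 m/s

2245


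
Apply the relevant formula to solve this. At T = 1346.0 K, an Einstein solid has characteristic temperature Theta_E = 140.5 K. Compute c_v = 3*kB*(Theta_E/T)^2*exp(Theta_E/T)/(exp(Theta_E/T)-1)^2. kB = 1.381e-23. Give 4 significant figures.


Step 1: x = Theta_E/T = 140.5/1346.0 = 0.1044
Step 2: x^2 = 0.0109
Step 3: exp(x) = 1.11
Step 4: c_v = 3*1.381e-23*0.0109*1.11/(1.11-1)^2 = 4.139e-23

4.139e-23


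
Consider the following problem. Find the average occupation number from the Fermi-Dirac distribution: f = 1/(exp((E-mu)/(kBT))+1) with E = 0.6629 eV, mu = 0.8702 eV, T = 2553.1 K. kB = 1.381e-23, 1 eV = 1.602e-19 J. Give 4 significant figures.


Step 1: (E - mu) = 0.6629 - 0.8702 = -0.2073 eV
Step 2: Convert: (E-mu)*eV = -3.321e-20 J
Step 3: x = (E-mu)*eV/(kB*T) = -0.9419
Step 4: f = 1/(exp(-0.9419)+1) = 0.7195

0.7195


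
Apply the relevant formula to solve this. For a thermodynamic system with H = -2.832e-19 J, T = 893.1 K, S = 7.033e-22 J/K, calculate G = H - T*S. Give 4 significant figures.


Step 1: T*S = 893.1 * 7.033e-22 = 6.281e-19 J
Step 2: G = H - T*S = -2.832e-19 - 6.281e-19
Step 3: G = -9.113e-19 J

-9.113e-19


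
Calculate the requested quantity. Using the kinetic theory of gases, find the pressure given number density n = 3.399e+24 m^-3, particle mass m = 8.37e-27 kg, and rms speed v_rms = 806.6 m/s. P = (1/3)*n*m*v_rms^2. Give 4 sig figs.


Step 1: v_rms^2 = 806.6^2 = 6.506e+05
Step 2: n*m = 3.399e+24*8.37e-27 = 0.02845
Step 3: P = (1/3)*0.02845*6.506e+05 = 6170 Pa

6170


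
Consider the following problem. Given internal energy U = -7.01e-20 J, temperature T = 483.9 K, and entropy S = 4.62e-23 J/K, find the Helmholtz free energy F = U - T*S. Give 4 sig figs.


Step 1: T*S = 483.9 * 4.62e-23 = 2.236e-20 J
Step 2: F = U - T*S = -7.01e-20 - 2.236e-20
Step 3: F = -9.246e-20 J

-9.246e-20


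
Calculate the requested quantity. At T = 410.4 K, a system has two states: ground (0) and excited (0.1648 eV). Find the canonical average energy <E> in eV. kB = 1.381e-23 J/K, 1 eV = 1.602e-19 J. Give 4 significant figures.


Step 1: beta*E = 0.1648*1.602e-19/(1.381e-23*410.4) = 4.658
Step 2: exp(-beta*E) = 0.009483
Step 3: <E> = 0.1648*0.009483/(1+0.009483) = 0.001548 eV

0.001548


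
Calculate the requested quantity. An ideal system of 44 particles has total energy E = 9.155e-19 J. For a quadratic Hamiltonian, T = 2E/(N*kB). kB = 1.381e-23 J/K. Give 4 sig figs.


Step 1: Numerator = 2*E = 2*9.155e-19 = 1.831e-18 J
Step 2: Denominator = N*kB = 44*1.381e-23 = 6.076e-22
Step 3: T = 1.831e-18 / 6.076e-22 = 3013 K

3013


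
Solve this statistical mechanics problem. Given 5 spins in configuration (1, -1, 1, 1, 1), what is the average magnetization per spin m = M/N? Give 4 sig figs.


Step 1: Count up spins (+1): 4, down spins (-1): 1
Step 2: Total magnetization M = 4 - 1 = 3
Step 3: m = M/N = 3/5 = 0.6

0.6


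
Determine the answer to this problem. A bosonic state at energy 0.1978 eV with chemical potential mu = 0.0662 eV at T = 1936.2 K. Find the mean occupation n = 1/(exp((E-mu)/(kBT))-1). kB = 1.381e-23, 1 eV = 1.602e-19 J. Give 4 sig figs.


Step 1: (E - mu) = 0.1316 eV
Step 2: x = (E-mu)*eV/(kB*T) = 0.1316*1.602e-19/(1.381e-23*1936.2) = 0.7885
Step 3: exp(x) = 2.2
Step 4: n = 1/(exp(x)-1) = 0.8333

0.8333


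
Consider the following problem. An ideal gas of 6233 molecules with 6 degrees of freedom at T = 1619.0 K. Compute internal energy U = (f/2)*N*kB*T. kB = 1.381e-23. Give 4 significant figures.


Step 1: f/2 = 6/2 = 3.0
Step 2: N*kB*T = 6233*1.381e-23*1619.0 = 1.394e-16
Step 3: U = 3.0 * 1.394e-16 = 4.181e-16 J

4.181e-16


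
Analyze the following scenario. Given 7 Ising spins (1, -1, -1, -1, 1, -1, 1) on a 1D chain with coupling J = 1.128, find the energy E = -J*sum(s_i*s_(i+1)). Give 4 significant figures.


Step 1: Nearest-neighbor products: -1, 1, 1, -1, -1, -1
Step 2: Sum of products = -2
Step 3: E = -1.128 * -2 = 2.256

2.256


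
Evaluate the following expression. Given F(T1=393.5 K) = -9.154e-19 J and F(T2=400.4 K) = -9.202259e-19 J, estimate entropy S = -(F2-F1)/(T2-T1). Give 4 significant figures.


Step 1: dF = F2 - F1 = -9.202259e-19 - (-9.154e-19) = -4.8259e-21 J
Step 2: dT = T2 - T1 = 400.4 - 393.5 = 6.9 K
Step 3: S = -dF/dT = -(-4.8259e-21)/6.9 = 6.994e-22 J/K

6.994e-22


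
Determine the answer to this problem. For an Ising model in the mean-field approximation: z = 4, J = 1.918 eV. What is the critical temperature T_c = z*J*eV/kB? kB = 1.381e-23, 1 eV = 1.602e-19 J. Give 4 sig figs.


Step 1: z*J = 4*1.918 = 7.672 eV
Step 2: Convert to Joules: 7.672*1.602e-19 = 1.229e-18 J
Step 3: T_c = 1.229e-18 / 1.381e-23 = 8.9e+04 K

8.9e+04


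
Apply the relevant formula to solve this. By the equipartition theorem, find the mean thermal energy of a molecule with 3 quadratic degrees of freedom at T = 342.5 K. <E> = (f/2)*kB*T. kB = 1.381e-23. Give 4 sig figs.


Step 1: f/2 = 3/2 = 1.5
Step 2: kB*T = 1.381e-23 * 342.5 = 4.73e-21
Step 3: <E> = 1.5 * 4.73e-21 = 7.095e-21 J

7.095e-21


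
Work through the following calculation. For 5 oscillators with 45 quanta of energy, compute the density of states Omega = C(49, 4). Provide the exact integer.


Step 1: Use binomial coefficient C(49, 4)
Step 2: Numerator = 49! / 45!
Step 3: Denominator = 4!
Step 4: Omega = 211876

211876


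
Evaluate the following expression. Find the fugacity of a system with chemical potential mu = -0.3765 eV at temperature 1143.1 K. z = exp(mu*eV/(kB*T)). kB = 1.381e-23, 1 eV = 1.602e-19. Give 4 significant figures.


Step 1: Convert mu to Joules: -0.3765*1.602e-19 = -6.032e-20 J
Step 2: kB*T = 1.381e-23*1143.1 = 1.579e-20 J
Step 3: mu/(kB*T) = -3.821
Step 4: z = exp(-3.821) = 0.02191

0.02191


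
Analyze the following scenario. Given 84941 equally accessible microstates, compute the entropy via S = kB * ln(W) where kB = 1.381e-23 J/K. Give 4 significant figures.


Step 1: ln(W) = ln(84941) = 11.35
Step 2: S = kB * ln(W) = 1.381e-23 * 11.35
Step 3: S = 1.567e-22 J/K

1.567e-22


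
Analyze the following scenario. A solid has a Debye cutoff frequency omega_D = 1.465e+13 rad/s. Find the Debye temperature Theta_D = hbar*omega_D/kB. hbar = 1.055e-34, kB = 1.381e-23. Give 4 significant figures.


Step 1: hbar*omega_D = 1.055e-34 * 1.465e+13 = 1.546e-21 J
Step 2: Theta_D = 1.546e-21 / 1.381e-23
Step 3: Theta_D = 111.9 K

111.9


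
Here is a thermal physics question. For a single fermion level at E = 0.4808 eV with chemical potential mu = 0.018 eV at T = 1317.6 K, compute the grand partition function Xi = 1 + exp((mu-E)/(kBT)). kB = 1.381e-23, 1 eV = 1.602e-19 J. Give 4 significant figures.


Step 1: (mu - E) = 0.018 - 0.4808 = -0.4628 eV
Step 2: x = (mu-E)*eV/(kB*T) = -0.4628*1.602e-19/(1.381e-23*1317.6) = -4.075
Step 3: exp(x) = 0.017
Step 4: Xi = 1 + 0.017 = 1.017

1.017


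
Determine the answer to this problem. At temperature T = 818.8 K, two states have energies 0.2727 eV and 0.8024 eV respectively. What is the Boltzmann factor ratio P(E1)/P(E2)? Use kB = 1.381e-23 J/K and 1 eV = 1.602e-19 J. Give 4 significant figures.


Step 1: Compute energy difference dE = E1 - E2 = 0.2727 - 0.8024 = -0.5297 eV
Step 2: Convert to Joules: dE_J = -0.5297 * 1.602e-19 = -8.486e-20 J
Step 3: Compute exponent = -dE_J / (kB * T) = -(-8.486e-20) / (1.381e-23 * 818.8) = 7.504
Step 4: P(E1)/P(E2) = exp(7.504) = 1816

1816


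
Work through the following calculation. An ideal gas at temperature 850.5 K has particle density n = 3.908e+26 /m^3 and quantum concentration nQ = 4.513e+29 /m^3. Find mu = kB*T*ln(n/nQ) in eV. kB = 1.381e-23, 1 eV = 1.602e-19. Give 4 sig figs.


Step 1: n/nQ = 3.908e+26/4.513e+29 = 0.0008659
Step 2: ln(n/nQ) = -7.052
Step 3: mu = kB*T*ln(n/nQ) = 1.175e-20*-7.052 = -8.282e-20 J
Step 4: Convert to eV: -8.282e-20/1.602e-19 = -0.517 eV

-0.517


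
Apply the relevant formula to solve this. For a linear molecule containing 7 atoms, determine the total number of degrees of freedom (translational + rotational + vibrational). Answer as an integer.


Step 1: Translational DOF = 3
Step 2: Rotational DOF (linear) = 2
Step 3: Vibrational DOF = 3*7 - 5 = 16
Step 4: Total = 3 + 2 + 16 = 21

21


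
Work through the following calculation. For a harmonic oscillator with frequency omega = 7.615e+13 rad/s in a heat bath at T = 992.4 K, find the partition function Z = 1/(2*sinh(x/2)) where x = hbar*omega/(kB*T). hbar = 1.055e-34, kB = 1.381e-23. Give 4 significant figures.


Step 1: Compute x = hbar*omega/(kB*T) = 1.055e-34*7.615e+13/(1.381e-23*992.4) = 0.5862
Step 2: x/2 = 0.2931
Step 3: sinh(x/2) = 0.2973
Step 4: Z = 1/(2*0.2973) = 1.682

1.682


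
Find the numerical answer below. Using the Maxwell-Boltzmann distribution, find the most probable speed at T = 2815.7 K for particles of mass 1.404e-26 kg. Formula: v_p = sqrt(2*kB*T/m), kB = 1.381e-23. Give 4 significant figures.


Step 1: Numerator = 2*kB*T = 2*1.381e-23*2815.7 = 7.777e-20
Step 2: Ratio = 7.777e-20 / 1.404e-26 = 5.539e+06
Step 3: v_p = sqrt(5.539e+06) = 2354 m/s

2354


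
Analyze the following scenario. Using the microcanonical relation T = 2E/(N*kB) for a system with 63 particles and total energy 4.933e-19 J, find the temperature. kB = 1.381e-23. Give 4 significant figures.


Step 1: Numerator = 2*E = 2*4.933e-19 = 9.866e-19 J
Step 2: Denominator = N*kB = 63*1.381e-23 = 8.7e-22
Step 3: T = 9.866e-19 / 8.7e-22 = 1134 K

1134


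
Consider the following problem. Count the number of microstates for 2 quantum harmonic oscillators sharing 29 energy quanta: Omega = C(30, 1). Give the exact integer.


Step 1: Use binomial coefficient C(30, 1)
Step 2: Numerator = 30! / 29!
Step 3: Denominator = 1!
Step 4: Omega = 30

30
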